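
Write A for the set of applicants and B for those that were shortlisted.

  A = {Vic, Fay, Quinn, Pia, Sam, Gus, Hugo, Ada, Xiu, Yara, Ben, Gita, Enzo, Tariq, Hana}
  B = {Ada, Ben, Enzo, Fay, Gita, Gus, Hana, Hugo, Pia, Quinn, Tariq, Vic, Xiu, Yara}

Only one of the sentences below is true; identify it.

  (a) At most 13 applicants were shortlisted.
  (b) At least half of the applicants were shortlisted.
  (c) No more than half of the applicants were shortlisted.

(b)

|A| = 15, |A ∩ B| = 14, |A ∖ B| = 1.
(a) requires |A ∩ B| ≤ 13: false.
(b) requires |A ∩ B| ≥ |A ∖ B|: true.
(c) requires |A ∩ B| ≤ |A ∖ B|: false.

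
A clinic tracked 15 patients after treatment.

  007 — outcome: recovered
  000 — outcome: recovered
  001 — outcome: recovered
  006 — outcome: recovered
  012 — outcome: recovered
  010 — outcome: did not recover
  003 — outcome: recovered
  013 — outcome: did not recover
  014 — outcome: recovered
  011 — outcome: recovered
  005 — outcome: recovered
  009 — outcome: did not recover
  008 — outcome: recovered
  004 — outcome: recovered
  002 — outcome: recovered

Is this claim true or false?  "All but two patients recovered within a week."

False

Truth condition: |A ∖ B| = 2.
|A| = 15, |A ∩ B| = 12, |A ∖ B| = 3.
|A ∖ B| = 3, so the statement is false.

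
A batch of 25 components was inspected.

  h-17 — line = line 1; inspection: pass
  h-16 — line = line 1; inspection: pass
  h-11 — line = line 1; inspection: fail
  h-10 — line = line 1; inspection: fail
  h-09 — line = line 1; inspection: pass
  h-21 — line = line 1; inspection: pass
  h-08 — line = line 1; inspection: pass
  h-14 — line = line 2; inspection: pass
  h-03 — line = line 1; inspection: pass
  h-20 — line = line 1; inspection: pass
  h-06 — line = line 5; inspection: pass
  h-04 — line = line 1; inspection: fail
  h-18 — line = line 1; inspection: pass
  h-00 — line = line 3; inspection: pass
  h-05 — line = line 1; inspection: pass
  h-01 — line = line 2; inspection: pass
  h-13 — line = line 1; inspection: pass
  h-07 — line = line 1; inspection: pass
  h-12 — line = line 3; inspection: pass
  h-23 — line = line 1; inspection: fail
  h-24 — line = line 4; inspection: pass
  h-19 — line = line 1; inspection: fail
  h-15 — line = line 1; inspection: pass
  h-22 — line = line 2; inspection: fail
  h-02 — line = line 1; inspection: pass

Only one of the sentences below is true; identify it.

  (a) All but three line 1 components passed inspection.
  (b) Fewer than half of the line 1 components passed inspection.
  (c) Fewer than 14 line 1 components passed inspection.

(c)

|A| = 18, |A ∩ B| = 13, |A ∖ B| = 5.
(a) requires |A ∖ B| = 3: false.
(b) requires |A ∩ B| < |A ∖ B|: false.
(c) requires |A ∩ B| < 14: true.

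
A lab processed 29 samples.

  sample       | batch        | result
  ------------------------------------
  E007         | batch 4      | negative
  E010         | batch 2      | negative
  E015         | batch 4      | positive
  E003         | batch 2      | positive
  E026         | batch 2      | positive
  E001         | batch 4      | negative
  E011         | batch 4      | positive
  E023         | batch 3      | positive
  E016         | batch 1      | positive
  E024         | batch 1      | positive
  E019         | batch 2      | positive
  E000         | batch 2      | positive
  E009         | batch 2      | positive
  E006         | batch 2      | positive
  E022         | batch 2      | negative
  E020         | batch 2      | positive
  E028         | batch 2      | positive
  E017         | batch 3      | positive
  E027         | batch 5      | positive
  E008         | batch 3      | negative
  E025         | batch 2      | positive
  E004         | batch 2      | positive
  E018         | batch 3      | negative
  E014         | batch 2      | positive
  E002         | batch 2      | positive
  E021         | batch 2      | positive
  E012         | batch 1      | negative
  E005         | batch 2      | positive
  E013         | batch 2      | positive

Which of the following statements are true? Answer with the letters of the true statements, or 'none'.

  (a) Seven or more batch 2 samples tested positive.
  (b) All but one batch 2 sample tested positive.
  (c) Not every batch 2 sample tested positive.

|A| = 17, |A ∩ B| = 15, |A ∖ B| = 2.
(a) |A ∩ B| ≥ 7: holds.
(b) |A ∖ B| = 1: fails.
(c) A ⊄ B (|A ∖ B| ≥ 1): holds.

(a), (c)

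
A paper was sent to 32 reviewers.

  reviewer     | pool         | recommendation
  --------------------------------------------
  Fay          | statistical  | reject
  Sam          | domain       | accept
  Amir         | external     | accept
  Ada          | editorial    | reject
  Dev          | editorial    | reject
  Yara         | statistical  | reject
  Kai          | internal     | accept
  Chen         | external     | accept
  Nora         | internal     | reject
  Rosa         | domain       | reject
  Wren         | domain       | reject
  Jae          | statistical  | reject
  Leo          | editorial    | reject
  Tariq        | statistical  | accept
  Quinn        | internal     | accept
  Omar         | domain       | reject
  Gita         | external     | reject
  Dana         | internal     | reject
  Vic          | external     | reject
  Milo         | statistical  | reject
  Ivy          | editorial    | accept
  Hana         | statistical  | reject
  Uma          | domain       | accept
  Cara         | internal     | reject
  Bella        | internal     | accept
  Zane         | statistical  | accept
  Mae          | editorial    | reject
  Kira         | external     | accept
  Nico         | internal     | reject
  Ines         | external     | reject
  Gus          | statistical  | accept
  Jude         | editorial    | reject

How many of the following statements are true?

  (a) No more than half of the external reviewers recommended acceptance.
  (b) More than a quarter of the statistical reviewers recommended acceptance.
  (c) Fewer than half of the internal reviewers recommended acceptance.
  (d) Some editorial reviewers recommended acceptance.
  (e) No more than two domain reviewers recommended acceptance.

(a) external: |A| = 6, |A ∩ B| = 3; needs |A ∩ B| ≤ |A ∖ B| — true.
(b) statistical: |A| = 8, |A ∩ B| = 3; needs |A ∩ B| / |A| > 1/4 — true.
(c) internal: |A| = 7, |A ∩ B| = 3; needs |A ∩ B| < |A ∖ B| — true.
(d) editorial: |A| = 6, |A ∩ B| = 1; needs A ∩ B ≠ ∅ (|A ∩ B| ≥ 1) — true.
(e) domain: |A| = 5, |A ∩ B| = 2; needs |A ∩ B| ≤ 2 — true.

5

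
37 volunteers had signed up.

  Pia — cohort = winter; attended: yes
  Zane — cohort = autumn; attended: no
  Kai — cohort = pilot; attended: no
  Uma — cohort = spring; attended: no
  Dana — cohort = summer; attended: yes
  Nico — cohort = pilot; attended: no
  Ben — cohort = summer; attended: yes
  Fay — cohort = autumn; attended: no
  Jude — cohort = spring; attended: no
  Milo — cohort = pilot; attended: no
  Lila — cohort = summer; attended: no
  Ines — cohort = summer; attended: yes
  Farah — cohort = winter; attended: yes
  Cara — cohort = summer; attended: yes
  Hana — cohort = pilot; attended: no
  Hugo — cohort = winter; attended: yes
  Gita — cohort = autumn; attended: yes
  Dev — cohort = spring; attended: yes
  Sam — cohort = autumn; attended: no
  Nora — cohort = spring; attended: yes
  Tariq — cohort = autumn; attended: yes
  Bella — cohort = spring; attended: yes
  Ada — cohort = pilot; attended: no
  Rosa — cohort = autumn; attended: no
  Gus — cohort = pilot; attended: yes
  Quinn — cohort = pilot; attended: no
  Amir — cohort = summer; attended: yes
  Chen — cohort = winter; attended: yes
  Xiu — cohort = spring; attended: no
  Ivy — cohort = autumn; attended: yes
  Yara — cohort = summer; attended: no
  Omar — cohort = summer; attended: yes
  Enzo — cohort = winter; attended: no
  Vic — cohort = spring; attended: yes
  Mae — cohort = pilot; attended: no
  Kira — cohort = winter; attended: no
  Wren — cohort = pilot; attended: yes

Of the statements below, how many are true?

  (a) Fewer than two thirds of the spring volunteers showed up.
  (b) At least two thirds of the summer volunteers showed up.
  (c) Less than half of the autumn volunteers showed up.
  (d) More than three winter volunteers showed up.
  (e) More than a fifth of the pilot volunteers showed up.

(a) spring: |A| = 7, |A ∩ B| = 4; needs |A ∩ B| / |A| < 2/3 — true.
(b) summer: |A| = 8, |A ∩ B| = 6; needs |A ∩ B| / |A| ≥ 2/3 — true.
(c) autumn: |A| = 7, |A ∩ B| = 3; needs |A ∩ B| < |A ∖ B| — true.
(d) winter: |A| = 6, |A ∩ B| = 4; needs |A ∩ B| > 3 — true.
(e) pilot: |A| = 9, |A ∩ B| = 2; needs |A ∩ B| / |A| > 1/5 — true.

5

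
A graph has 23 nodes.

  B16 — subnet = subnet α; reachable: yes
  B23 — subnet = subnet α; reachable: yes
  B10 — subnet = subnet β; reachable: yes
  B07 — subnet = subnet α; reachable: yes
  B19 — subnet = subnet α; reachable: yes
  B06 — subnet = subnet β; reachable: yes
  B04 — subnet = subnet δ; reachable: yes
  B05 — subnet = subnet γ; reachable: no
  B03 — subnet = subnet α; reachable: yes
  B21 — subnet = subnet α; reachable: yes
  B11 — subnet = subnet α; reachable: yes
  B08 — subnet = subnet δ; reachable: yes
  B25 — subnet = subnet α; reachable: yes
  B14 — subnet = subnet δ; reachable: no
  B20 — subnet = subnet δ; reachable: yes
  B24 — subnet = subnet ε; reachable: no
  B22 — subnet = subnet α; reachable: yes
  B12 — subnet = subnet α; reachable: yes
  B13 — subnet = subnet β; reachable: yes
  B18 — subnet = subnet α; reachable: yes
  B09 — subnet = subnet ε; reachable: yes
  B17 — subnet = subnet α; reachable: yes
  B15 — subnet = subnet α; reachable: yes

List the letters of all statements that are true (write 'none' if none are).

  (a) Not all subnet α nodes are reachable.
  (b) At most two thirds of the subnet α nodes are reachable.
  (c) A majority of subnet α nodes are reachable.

|A| = 13, |A ∩ B| = 13, |A ∖ B| = 0.
(a) A ⊄ B (|A ∖ B| ≥ 1): fails.
(b) |A ∩ B| / |A| ≤ 2/3: fails.
(c) |A ∩ B| > |A ∖ B|: holds.

(c)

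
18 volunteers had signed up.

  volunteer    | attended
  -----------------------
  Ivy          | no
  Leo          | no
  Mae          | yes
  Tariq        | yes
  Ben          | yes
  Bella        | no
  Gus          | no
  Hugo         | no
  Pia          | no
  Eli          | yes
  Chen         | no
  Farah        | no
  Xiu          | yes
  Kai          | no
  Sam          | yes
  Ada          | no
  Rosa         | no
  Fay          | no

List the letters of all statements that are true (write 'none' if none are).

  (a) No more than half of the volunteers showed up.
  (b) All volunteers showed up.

(a)

|A| = 18, |A ∩ B| = 6, |A ∖ B| = 12.
(a) |A ∩ B| ≤ |A ∖ B|: holds.
(b) A ⊆ B, i.e. every element of A is in B (|A ∖ B| = 0): fails.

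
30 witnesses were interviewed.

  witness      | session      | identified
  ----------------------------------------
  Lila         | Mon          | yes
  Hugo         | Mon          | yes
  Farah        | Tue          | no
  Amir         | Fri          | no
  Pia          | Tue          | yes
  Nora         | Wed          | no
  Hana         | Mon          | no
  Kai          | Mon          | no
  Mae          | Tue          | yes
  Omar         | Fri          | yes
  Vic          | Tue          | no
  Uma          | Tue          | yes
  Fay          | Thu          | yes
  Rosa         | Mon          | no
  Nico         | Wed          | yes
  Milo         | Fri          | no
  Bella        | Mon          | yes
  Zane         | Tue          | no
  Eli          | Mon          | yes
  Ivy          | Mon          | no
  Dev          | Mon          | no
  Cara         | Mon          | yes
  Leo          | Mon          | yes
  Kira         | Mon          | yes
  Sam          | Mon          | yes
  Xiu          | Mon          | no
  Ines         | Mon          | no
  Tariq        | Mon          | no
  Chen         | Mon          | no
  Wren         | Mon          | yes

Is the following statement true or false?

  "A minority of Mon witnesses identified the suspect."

'A minority of Mon witnesses identified the suspect' holds iff |A ∩ B| < |A ∖ B|.
|A| = 18, |A ∩ B| = 9, |A ∖ B| = 9.
9 = 9, so the statement is false.

False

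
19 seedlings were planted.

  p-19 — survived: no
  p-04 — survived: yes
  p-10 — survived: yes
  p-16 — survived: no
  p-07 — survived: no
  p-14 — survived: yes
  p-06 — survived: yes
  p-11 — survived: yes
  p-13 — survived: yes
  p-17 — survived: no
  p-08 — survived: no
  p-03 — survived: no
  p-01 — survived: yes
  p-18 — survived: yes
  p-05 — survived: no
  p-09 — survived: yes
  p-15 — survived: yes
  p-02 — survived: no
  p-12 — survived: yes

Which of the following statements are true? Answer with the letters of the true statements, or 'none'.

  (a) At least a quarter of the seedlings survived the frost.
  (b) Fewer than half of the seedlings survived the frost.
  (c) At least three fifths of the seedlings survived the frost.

(a)

|A| = 19, |A ∩ B| = 11, |A ∖ B| = 8.
(a) |A ∩ B| / |A| ≥ 1/4: holds.
(b) |A ∩ B| < |A ∖ B|: fails.
(c) |A ∩ B| / |A| ≥ 3/5: fails.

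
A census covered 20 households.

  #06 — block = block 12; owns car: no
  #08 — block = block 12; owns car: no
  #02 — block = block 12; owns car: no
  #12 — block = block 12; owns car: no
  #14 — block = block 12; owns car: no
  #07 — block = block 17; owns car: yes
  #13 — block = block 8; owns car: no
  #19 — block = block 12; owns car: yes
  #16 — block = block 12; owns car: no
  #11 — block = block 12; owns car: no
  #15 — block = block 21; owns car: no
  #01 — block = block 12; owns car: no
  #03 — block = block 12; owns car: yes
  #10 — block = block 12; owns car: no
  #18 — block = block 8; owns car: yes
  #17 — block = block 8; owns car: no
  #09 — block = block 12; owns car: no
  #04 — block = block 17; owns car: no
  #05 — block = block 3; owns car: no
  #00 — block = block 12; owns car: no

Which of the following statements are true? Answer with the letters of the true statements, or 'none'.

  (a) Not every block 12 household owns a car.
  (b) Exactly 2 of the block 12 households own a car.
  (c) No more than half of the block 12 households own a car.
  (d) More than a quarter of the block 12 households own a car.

|A| = 13, |A ∩ B| = 2, |A ∖ B| = 11.
(a) A ⊄ B (|A ∖ B| ≥ 1): holds.
(b) |A ∩ B| = 2: holds.
(c) |A ∩ B| ≤ |A ∖ B|: holds.
(d) |A ∩ B| / |A| > 1/4: fails.

(a), (b), (c)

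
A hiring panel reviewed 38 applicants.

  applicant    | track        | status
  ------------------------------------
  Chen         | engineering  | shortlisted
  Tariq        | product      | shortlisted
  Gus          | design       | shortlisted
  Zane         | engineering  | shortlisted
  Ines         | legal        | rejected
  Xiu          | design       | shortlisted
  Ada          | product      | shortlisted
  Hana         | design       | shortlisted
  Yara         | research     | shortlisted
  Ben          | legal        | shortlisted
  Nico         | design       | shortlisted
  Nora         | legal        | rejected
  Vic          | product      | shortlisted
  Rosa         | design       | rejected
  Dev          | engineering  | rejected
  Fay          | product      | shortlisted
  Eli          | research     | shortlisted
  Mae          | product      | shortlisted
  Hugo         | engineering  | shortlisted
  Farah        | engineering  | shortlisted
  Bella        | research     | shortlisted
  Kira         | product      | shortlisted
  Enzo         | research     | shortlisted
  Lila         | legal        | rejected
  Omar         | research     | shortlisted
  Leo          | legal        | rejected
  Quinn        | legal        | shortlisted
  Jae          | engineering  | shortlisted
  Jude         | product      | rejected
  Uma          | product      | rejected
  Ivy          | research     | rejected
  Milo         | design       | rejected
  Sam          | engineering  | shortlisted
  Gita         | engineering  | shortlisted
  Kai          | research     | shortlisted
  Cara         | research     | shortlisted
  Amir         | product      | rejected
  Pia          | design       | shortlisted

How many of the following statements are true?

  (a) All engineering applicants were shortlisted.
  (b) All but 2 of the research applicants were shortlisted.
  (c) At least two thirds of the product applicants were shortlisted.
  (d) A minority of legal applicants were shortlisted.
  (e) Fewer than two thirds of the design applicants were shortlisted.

(a) engineering: |A| = 8, |A ∩ B| = 7; needs A ⊆ B, i.e. every element of A is in B (|A ∖ B| = 0) — false.
(b) research: |A| = 8, |A ∩ B| = 7; needs |A ∖ B| = 2 — false.
(c) product: |A| = 9, |A ∩ B| = 6; needs |A ∩ B| / |A| ≥ 2/3 — true.
(d) legal: |A| = 6, |A ∩ B| = 2; needs |A ∩ B| < |A ∖ B| — true.
(e) design: |A| = 7, |A ∩ B| = 5; needs |A ∩ B| / |A| < 2/3 — false.

2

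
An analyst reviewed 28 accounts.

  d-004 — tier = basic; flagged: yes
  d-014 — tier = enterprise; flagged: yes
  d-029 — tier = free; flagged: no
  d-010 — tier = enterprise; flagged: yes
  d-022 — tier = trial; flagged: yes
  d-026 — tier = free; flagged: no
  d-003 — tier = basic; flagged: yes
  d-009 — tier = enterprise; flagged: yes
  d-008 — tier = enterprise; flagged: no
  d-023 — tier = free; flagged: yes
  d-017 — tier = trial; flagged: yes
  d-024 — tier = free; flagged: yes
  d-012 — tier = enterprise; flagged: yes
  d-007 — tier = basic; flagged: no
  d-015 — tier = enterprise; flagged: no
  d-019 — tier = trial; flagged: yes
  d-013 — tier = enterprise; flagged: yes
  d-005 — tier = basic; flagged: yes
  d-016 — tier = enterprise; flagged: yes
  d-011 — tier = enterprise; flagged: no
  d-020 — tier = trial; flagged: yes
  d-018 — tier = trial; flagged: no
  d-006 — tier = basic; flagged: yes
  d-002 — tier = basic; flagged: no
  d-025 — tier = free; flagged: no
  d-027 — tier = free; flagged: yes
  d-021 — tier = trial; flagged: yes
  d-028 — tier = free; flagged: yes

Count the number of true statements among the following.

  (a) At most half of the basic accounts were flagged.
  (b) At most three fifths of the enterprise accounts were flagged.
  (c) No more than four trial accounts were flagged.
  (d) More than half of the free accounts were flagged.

(a) basic: |A| = 6, |A ∩ B| = 4; needs |A ∩ B| ≤ |A ∖ B| — false.
(b) enterprise: |A| = 9, |A ∩ B| = 6; needs |A ∩ B| / |A| ≤ 3/5 — false.
(c) trial: |A| = 6, |A ∩ B| = 5; needs |A ∩ B| ≤ 4 — false.
(d) free: |A| = 7, |A ∩ B| = 4; needs |A ∩ B| > |A ∖ B| — true.

1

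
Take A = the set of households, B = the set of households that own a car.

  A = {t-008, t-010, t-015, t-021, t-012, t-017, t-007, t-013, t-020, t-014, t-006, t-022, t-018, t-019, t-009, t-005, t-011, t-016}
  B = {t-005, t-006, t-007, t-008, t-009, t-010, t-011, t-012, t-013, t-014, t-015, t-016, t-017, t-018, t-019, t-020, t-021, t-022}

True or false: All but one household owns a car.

'All but one household owns a car' holds iff |A ∖ B| = 1.
|A| = 18, |A ∩ B| = 18, |A ∖ B| = 0.
|A ∖ B| = 0, so the statement is false.

False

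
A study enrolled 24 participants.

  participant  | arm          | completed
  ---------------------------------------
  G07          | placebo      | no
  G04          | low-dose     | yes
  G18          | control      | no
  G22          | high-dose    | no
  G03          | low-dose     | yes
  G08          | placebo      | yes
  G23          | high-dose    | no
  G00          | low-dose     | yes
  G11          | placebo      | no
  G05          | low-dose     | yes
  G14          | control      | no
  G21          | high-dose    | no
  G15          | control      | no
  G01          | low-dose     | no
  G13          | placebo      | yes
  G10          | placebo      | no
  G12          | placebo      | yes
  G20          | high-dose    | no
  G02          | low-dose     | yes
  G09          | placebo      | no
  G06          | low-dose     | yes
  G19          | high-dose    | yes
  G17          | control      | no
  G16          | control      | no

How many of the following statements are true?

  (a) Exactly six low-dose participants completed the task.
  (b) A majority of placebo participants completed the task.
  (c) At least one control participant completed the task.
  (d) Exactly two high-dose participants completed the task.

(a) low-dose: |A| = 7, |A ∩ B| = 6; needs |A ∩ B| = 6 — true.
(b) placebo: |A| = 7, |A ∩ B| = 3; needs |A ∩ B| > |A ∖ B| — false.
(c) control: |A| = 5, |A ∩ B| = 0; needs A ∩ B ≠ ∅ (|A ∩ B| ≥ 1) — false.
(d) high-dose: |A| = 5, |A ∩ B| = 1; needs |A ∩ B| = 2 — false.

1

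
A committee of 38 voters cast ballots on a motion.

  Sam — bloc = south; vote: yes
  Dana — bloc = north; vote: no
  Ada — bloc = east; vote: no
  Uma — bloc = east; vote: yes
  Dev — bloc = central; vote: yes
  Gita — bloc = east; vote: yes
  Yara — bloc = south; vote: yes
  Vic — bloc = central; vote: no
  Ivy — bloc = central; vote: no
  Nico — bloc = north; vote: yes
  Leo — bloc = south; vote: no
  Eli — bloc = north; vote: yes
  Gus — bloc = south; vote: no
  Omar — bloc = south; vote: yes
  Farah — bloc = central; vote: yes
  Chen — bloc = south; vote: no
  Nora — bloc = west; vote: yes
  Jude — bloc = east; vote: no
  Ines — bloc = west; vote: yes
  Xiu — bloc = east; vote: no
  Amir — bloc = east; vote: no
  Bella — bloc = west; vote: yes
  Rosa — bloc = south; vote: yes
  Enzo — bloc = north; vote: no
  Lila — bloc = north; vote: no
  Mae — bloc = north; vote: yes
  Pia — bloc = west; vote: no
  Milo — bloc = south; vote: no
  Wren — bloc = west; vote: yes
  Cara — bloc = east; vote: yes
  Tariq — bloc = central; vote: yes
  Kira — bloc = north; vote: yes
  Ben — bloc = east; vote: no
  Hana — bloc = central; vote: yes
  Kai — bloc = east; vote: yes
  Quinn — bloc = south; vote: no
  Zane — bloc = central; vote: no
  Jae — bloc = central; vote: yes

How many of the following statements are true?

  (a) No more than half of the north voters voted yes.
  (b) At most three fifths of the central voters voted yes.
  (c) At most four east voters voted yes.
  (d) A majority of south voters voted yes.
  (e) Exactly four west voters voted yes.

2

(a) north: |A| = 7, |A ∩ B| = 4; needs |A ∩ B| ≤ |A ∖ B| — false.
(b) central: |A| = 8, |A ∩ B| = 5; needs |A ∩ B| / |A| ≤ 3/5 — false.
(c) east: |A| = 9, |A ∩ B| = 4; needs |A ∩ B| ≤ 4 — true.
(d) south: |A| = 9, |A ∩ B| = 4; needs |A ∩ B| > |A ∖ B| — false.
(e) west: |A| = 5, |A ∩ B| = 4; needs |A ∩ B| = 4 — true.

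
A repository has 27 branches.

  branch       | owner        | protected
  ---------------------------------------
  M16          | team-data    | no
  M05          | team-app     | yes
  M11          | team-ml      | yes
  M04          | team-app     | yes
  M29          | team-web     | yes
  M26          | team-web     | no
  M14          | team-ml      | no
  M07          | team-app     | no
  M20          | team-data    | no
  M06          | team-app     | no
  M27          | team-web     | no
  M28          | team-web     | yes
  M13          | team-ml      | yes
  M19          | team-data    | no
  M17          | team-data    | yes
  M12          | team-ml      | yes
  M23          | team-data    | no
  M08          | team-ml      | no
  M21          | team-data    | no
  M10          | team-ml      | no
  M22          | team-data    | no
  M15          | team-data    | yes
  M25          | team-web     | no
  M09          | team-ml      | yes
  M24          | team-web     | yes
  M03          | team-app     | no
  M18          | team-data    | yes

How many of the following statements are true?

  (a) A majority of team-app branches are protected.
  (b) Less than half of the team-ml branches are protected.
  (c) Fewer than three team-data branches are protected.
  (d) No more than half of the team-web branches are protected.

(a) team-app: |A| = 5, |A ∩ B| = 2; needs |A ∩ B| > |A ∖ B| — false.
(b) team-ml: |A| = 7, |A ∩ B| = 4; needs |A ∩ B| < |A ∖ B| — false.
(c) team-data: |A| = 9, |A ∩ B| = 3; needs |A ∩ B| < 3 — false.
(d) team-web: |A| = 6, |A ∩ B| = 3; needs |A ∩ B| ≤ |A ∖ B| — true.

1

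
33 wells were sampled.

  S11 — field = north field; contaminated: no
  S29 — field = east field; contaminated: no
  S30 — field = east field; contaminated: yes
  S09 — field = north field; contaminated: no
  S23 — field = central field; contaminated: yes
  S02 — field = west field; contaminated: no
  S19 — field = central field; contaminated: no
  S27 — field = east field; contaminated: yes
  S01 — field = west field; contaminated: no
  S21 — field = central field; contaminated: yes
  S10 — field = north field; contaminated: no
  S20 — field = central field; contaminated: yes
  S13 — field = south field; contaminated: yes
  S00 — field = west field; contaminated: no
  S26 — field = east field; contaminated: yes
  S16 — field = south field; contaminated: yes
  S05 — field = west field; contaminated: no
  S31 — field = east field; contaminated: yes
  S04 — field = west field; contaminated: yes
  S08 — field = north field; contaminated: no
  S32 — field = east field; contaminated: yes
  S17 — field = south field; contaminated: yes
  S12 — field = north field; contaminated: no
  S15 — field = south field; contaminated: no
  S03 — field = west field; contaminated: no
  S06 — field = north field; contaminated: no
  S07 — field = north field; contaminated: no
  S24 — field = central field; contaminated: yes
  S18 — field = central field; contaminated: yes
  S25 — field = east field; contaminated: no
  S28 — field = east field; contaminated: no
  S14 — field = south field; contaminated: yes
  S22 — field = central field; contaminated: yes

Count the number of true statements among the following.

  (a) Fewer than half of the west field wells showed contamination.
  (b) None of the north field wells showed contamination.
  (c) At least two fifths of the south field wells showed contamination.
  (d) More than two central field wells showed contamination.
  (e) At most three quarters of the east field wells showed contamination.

5

(a) west field: |A| = 6, |A ∩ B| = 1; needs |A ∩ B| < |A ∖ B| — true.
(b) north field: |A| = 7, |A ∩ B| = 0; needs A ∩ B = ∅ (|A ∩ B| = 0) — true.
(c) south field: |A| = 5, |A ∩ B| = 4; needs |A ∩ B| / |A| ≥ 2/5 — true.
(d) central field: |A| = 7, |A ∩ B| = 6; needs |A ∩ B| > 2 — true.
(e) east field: |A| = 8, |A ∩ B| = 5; needs |A ∩ B| / |A| ≤ 3/4 — true.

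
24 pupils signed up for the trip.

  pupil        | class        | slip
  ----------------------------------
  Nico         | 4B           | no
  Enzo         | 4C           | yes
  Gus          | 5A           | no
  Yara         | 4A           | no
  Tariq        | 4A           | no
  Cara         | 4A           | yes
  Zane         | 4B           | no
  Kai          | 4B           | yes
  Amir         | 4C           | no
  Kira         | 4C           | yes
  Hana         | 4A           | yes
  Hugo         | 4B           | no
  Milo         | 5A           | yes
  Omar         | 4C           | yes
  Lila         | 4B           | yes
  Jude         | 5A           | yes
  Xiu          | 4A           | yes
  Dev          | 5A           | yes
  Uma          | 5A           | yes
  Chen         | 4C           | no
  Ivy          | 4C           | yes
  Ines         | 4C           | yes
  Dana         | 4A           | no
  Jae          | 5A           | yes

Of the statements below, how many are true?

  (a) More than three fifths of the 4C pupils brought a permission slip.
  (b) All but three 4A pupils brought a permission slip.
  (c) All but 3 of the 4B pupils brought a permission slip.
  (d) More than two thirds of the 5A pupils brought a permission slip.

4

(a) 4C: |A| = 7, |A ∩ B| = 5; needs |A ∩ B| / |A| > 3/5 — true.
(b) 4A: |A| = 6, |A ∩ B| = 3; needs |A ∖ B| = 3 — true.
(c) 4B: |A| = 5, |A ∩ B| = 2; needs |A ∖ B| = 3 — true.
(d) 5A: |A| = 6, |A ∩ B| = 5; needs |A ∩ B| / |A| > 2/3 — true.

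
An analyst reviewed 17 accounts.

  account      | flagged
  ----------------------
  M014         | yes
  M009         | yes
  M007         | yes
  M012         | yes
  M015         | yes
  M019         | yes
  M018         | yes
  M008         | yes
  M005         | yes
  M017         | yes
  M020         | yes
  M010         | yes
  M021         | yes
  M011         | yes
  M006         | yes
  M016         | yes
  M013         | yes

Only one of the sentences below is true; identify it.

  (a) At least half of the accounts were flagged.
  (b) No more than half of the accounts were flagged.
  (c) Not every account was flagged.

|A| = 17, |A ∩ B| = 17, |A ∖ B| = 0.
(a) requires |A ∩ B| ≥ |A ∖ B|: true.
(b) requires |A ∩ B| ≤ |A ∖ B|: false.
(c) requires A ⊄ B (|A ∖ B| ≥ 1): false.

(a)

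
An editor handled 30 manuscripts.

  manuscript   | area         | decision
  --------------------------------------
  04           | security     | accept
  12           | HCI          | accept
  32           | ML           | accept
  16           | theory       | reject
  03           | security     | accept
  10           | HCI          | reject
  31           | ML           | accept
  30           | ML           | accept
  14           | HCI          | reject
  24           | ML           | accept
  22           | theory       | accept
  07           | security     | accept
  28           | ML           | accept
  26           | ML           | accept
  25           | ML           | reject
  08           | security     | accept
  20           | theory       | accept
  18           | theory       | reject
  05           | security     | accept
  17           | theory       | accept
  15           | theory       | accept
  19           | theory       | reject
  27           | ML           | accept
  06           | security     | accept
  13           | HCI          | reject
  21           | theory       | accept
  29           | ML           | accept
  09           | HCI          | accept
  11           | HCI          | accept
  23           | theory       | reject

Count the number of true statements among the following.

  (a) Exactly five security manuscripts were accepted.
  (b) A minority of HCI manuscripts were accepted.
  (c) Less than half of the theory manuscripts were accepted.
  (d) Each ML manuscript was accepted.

0

(a) security: |A| = 6, |A ∩ B| = 6; needs |A ∩ B| = 5 — false.
(b) HCI: |A| = 6, |A ∩ B| = 3; needs |A ∩ B| < |A ∖ B| — false.
(c) theory: |A| = 9, |A ∩ B| = 5; needs |A ∩ B| < |A ∖ B| — false.
(d) ML: |A| = 9, |A ∩ B| = 8; needs A ⊆ B, i.e. every element of A is in B (|A ∖ B| = 0) — false.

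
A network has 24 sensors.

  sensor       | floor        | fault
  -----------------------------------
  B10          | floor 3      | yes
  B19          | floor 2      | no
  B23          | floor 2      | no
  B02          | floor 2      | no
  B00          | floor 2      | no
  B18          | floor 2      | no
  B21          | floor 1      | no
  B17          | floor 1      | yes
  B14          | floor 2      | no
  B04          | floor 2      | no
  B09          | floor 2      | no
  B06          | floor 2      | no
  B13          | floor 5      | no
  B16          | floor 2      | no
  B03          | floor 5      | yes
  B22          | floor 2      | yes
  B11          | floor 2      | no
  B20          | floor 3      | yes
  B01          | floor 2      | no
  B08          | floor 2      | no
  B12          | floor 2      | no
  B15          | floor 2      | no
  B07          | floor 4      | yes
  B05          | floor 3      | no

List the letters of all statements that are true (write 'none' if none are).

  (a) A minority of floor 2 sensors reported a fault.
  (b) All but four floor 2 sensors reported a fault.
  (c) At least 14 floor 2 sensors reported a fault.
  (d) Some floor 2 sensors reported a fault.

(a), (d)

|A| = 16, |A ∩ B| = 1, |A ∖ B| = 15.
(a) |A ∩ B| < |A ∖ B|: holds.
(b) |A ∖ B| = 4: fails.
(c) |A ∩ B| ≥ 14: fails.
(d) A ∩ B ≠ ∅ (|A ∩ B| ≥ 1): holds.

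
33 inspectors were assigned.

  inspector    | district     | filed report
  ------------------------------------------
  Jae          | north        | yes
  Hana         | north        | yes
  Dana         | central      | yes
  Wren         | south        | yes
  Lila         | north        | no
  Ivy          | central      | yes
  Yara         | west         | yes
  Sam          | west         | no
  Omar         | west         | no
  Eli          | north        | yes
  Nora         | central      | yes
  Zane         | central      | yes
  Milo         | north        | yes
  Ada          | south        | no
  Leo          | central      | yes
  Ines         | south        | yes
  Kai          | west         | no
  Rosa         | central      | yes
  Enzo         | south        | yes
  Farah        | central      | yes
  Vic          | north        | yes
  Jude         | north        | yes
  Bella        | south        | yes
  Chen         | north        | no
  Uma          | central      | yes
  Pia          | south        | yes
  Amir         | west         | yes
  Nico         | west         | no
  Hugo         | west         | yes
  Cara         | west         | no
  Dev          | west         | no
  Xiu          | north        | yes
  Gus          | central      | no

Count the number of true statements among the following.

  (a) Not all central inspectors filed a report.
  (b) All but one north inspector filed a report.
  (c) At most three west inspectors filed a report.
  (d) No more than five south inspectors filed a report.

3

(a) central: |A| = 9, |A ∩ B| = 8; needs A ⊄ B (|A ∖ B| ≥ 1) — true.
(b) north: |A| = 9, |A ∩ B| = 7; needs |A ∖ B| = 1 — false.
(c) west: |A| = 9, |A ∩ B| = 3; needs |A ∩ B| ≤ 3 — true.
(d) south: |A| = 6, |A ∩ B| = 5; needs |A ∩ B| ≤ 5 — true.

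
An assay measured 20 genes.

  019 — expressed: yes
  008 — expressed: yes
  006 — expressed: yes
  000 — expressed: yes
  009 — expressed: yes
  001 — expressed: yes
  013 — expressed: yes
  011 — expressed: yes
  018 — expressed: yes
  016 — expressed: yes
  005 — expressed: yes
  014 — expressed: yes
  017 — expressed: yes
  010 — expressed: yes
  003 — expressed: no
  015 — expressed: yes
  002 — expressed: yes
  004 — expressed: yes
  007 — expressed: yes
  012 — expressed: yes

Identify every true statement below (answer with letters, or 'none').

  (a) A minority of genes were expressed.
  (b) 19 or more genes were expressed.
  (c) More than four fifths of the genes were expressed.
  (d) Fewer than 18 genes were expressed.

(b), (c)

|A| = 20, |A ∩ B| = 19, |A ∖ B| = 1.
(a) |A ∩ B| < |A ∖ B|: fails.
(b) |A ∩ B| ≥ 19: holds.
(c) |A ∩ B| / |A| > 4/5: holds.
(d) |A ∩ B| < 18: fails.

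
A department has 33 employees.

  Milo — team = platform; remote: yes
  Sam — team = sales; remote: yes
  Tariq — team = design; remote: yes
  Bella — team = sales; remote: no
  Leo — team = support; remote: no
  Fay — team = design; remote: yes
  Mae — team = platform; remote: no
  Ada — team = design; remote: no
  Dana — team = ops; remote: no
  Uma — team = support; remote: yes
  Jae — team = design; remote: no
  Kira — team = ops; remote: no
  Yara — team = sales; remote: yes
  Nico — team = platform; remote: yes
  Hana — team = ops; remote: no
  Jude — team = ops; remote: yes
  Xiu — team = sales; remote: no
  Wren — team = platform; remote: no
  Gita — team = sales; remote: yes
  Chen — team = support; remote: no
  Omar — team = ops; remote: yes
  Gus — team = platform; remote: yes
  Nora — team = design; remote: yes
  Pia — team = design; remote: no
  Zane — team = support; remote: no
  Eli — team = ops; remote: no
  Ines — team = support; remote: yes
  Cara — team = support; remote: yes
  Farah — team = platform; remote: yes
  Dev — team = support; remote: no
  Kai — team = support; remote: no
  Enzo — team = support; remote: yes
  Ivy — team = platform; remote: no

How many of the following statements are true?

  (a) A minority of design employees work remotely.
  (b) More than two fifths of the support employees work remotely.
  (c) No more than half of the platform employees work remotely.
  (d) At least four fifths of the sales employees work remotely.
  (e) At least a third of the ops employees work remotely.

(a) design: |A| = 6, |A ∩ B| = 3; needs |A ∩ B| < |A ∖ B| — false.
(b) support: |A| = 9, |A ∩ B| = 4; needs |A ∩ B| / |A| > 2/5 — true.
(c) platform: |A| = 7, |A ∩ B| = 4; needs |A ∩ B| ≤ |A ∖ B| — false.
(d) sales: |A| = 5, |A ∩ B| = 3; needs |A ∩ B| / |A| ≥ 4/5 — false.
(e) ops: |A| = 6, |A ∩ B| = 2; needs |A ∩ B| / |A| ≥ 1/3 — true.

2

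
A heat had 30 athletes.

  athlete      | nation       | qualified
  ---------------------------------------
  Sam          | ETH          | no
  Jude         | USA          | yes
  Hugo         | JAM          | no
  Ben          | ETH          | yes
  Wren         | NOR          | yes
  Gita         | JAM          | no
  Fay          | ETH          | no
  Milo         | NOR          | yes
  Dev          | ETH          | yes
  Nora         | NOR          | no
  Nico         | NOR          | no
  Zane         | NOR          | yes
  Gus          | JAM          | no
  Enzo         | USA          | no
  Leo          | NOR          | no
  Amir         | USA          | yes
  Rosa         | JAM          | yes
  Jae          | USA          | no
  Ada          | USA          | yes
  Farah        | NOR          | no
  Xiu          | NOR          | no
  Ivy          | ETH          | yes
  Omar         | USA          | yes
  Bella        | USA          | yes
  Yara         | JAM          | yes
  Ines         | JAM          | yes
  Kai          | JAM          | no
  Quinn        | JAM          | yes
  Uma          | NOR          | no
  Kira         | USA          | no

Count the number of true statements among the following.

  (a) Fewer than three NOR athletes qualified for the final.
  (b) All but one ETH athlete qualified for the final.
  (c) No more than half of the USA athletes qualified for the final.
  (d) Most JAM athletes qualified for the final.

(a) NOR: |A| = 9, |A ∩ B| = 3; needs |A ∩ B| < 3 — false.
(b) ETH: |A| = 5, |A ∩ B| = 3; needs |A ∖ B| = 1 — false.
(c) USA: |A| = 8, |A ∩ B| = 5; needs |A ∩ B| ≤ |A ∖ B| — false.
(d) JAM: |A| = 8, |A ∩ B| = 4; needs |A ∩ B| > |A ∖ B| — false.

0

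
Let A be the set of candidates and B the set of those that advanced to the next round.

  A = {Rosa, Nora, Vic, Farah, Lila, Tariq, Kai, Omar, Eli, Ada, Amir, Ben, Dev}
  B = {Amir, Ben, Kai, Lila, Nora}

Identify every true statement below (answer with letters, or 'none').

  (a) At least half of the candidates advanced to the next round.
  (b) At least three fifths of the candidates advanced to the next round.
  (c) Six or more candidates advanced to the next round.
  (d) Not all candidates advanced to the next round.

|A| = 13, |A ∩ B| = 5, |A ∖ B| = 8.
(a) |A ∩ B| ≥ |A ∖ B|: fails.
(b) |A ∩ B| / |A| ≥ 3/5: fails.
(c) |A ∩ B| ≥ 6: fails.
(d) A ⊄ B (|A ∖ B| ≥ 1): holds.

(d)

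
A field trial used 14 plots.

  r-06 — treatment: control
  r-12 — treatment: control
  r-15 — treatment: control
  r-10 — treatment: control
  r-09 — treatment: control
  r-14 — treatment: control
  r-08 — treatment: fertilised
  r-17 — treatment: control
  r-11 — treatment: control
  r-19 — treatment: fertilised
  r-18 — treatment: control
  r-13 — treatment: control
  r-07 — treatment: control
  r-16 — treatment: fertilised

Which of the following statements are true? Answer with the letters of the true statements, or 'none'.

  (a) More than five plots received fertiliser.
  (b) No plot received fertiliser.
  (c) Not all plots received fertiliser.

|A| = 14, |A ∩ B| = 3, |A ∖ B| = 11.
(a) |A ∩ B| > 5: fails.
(b) A ∩ B = ∅ (|A ∩ B| = 0): fails.
(c) A ⊄ B (|A ∖ B| ≥ 1): holds.

(c)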